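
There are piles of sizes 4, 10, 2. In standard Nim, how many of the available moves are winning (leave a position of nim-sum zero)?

Write each in binary and XOR column by column:
  0100  (4)
  1010  (10)
  0010  (2)
  ----
  1100  (12)
The overall nim-sum is X = 12. A pile of size p has a winning move iff p XOR X < p (reduce it to p XOR X).
  4: 4 XOR 12 = 8 ≥ 4 — no move.
  10: 10 XOR 12 = 6 < 10 — winning move (to 6).
  2: 2 XOR 12 = 14 ≥ 2 — no move.
That gives 1 winning move.

1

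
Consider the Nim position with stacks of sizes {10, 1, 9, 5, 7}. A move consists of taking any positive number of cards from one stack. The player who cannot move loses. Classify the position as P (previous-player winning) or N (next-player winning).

P-position

Nim-sum: 10 XOR 1 XOR 9 XOR 5 XOR 7 = 0.
The nim-sum is 0, so this is a P-position: the player to move is in a losing position under optimal play.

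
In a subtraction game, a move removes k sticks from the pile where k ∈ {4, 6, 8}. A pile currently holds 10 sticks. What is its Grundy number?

2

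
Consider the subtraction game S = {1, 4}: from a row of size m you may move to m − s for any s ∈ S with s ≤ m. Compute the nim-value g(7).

0

Grundy values for subtraction set {1, 4}:
k:     0  1  2  3  4  5  6  7
g(k):  0  1  0  1  2  0  1  0
So g(7) = 0.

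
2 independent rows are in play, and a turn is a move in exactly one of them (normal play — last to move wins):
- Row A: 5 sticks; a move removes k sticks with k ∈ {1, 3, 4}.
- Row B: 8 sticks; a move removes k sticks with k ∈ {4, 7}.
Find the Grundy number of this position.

1

For row A, compute g(0), g(1), … with moves {1, 3, 4}:
g(0) = mex{} = 0
g(1) = mex{0} = 1
g(2) = mex{1} = 0
g(3) = mex{0} = 1
g(4) = mex{0,1} = 2
g(5) = mex{0,1,2} = 3
So g(5) = 3.
Grundy values for row B (subtraction set {4, 7}):
k:     0  1  2  3  4  5  6  7  8
g(k):  0  0  0  0  1  1  1  1  2
So g(8) = 2.
By the Sprague-Grundy theorem, the Grundy value of a sum of independent games is the XOR of the component values.
Combined value = 3 ⊕ 2 = 1.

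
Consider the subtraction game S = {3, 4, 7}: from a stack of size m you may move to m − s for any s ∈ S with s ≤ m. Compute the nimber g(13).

1

Compute g(0), g(1), … for moves {3, 4, 7}:
k:     0  1  2  3  4  5  6  7  8  9 10 11 12 13
g(k):  0  0  0  1  1  1  2  2  2  3  0  0  0  1
So g(13) = 1.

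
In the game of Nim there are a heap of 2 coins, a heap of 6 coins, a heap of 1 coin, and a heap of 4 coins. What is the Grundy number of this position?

Compute the nim-sum pairwise:
2 ⊕ 6 = 4
4 ⊕ 1 = 5
5 ⊕ 4 = 1

1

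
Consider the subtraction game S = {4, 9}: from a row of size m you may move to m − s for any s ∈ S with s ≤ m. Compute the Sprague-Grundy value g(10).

2

Grundy values for subtraction set {4, 9}:
k:     0  1  2  3  4  5  6  7  8  9 10
g(k):  0  0  0  0  1  1  1  1  0  2  2
So g(10) = 2.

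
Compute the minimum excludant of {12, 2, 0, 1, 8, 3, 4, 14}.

The values 0, 1, 2, 3, 4 are all present; 5 is the first non-negative integer missing from the set.

5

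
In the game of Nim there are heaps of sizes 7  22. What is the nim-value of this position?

17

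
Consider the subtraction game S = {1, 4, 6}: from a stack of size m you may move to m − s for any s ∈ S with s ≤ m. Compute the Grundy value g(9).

2

Compute g(0), g(1), … for moves {1, 4, 6}:
g(0) = mex{} = 0
g(1) = mex{0} = 1
g(2) = mex{1} = 0
g(3) = mex{0} = 1
g(4) = mex{0,1} = 2
g(5) = mex{1,2} = 0
g(6) = mex{0} = 1
g(7) = mex{1} = 0
g(8) = mex{0,2} = 1
g(9) = mex{0,1} = 2
So g(9) = 2.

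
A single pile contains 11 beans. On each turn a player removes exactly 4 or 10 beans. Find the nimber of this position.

2

Compute g(0), g(1), … for moves {4, 10}:
g(0) = mex{} = 0
g(1) = mex{} = 0
g(2) = mex{} = 0
g(3) = mex{} = 0
g(4) = mex{0} = 1
g(5) = mex{0} = 1
g(6) = mex{0} = 1
g(7) = mex{0} = 1
g(8) = mex{1} = 0
g(9) = mex{1} = 0
g(10) = mex{0,1} = 2
g(11) = mex{0,1} = 2
So g(11) = 2.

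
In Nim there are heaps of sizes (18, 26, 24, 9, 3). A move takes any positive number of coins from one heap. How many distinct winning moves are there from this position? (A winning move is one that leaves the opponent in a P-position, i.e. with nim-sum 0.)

3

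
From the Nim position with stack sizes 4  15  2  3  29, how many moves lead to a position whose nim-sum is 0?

Nim-sum: 4 ⊕ 15 ⊕ 2 ⊕ 3 ⊕ 29 = 23.
The overall nim-sum is X = 23. A stack of size p has a winning move iff p XOR X < p (reduce it to p XOR X).
  4: 4 XOR 23 = 19 ≥ 4 — no move.
  15: 15 XOR 23 = 24 ≥ 15 — no move.
  2: 2 XOR 23 = 21 ≥ 2 — no move.
  3: 3 XOR 23 = 20 ≥ 3 — no move.
  29: 29 XOR 23 = 10 < 29 — winning move (to 10).
That gives 1 winning move.

1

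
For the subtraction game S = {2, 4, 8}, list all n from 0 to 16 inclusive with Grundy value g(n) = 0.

0, 1, 6, 7, 12, 13

Grundy values for subtraction set {2, 4, 8}:
k:     0  1  2  3  4  5  6  7  8  9 10 11 12 13 14 15 16
g(k):  0  0  1  1  2  2  0  0  1  1  2  2  0  0  1  1  2
The P-positions (g = 0) in 0..16 are 0, 1, 6, 7, 12, 13.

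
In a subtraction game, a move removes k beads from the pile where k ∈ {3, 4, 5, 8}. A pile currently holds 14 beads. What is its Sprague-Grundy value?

1

Grundy values for subtraction set {3, 4, 5, 8}:
k:     0  1  2  3  4  5  6  7  8  9 10 11 12 13 14
g(k):  0  0  0  1  1  1  2  2  2  3  3  0  0  0  1
So g(14) = 1.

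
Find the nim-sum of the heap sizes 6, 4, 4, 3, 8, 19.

Compute the nim-sum pairwise:
6 ⊕ 4 = 2
2 ⊕ 4 = 6
6 ⊕ 3 = 5
5 ⊕ 8 = 13
13 ⊕ 19 = 30

30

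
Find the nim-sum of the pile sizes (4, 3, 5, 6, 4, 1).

In binary:
  100  (4)
  011  (3)
  101  (5)
  110  (6)
  100  (4)
  001  (1)
  ---
  001  (1)

1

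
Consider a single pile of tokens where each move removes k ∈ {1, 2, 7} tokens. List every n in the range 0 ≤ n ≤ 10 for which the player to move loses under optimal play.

0, 3, 6, 9

Compute g(0), g(1), … for moves {1, 2, 7}:
g(0) = mex{} = 0
g(1) = mex{0} = 1
g(2) = mex{0,1} = 2
g(3) = mex{1,2} = 0
g(4) = mex{0,2} = 1
g(5) = mex{0,1} = 2
g(6) = mex{1,2} = 0
g(7) = mex{0,2} = 1
g(8) = mex{0,1} = 2
g(9) = mex{1,2} = 0
g(10) = mex{0,2} = 1
The P-positions (g = 0) in 0..10 are 0, 3, 6, 9.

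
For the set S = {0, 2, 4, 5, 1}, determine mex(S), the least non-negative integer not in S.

3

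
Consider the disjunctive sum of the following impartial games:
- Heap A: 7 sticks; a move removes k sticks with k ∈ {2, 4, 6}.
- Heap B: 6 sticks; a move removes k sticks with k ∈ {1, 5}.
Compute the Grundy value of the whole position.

3

Build the Grundy sequence for heap A with g(k) = mex{g(k−s) : s ∈ {2, 4, 6}, s ≤ k}:
g(0) = mex{} = 0
g(1) = mex{} = 0
g(2) = mex{0} = 1
g(3) = mex{0} = 1
g(4) = mex{0,1} = 2
g(5) = mex{0,1} = 2
g(6) = mex{0,1,2} = 3
g(7) = mex{0,1,2} = 3
So g(7) = 3.
Grundy values for heap B (subtraction set {1, 5}):
g(0) = mex{} = 0
g(1) = mex{0} = 1
g(2) = mex{1} = 0
g(3) = mex{0} = 1
g(4) = mex{1} = 0
g(5) = mex{0} = 1
g(6) = mex{1} = 0
So g(6) = 0.
The value of a disjunctive sum is the nim-sum of the parts.
Combined value = 3 ⊕ 0 = 3.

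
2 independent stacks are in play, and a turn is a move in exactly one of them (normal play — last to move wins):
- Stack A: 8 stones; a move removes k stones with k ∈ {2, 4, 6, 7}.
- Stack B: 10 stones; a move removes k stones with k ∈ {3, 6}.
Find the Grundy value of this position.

Grundy values for stack A (subtraction set {2, 4, 6, 7}):
g(0) = mex{} = 0
g(1) = mex{} = 0
g(2) = mex{0} = 1
g(3) = mex{0} = 1
g(4) = mex{0,1} = 2
g(5) = mex{0,1} = 2
g(6) = mex{0,1,2} = 3
g(7) = mex{0,1,2} = 3
g(8) = mex{0,1,2,3} = 4
So g(8) = 4.
Build the Grundy sequence for stack B with g(k) = mex{g(k−s) : s ∈ {3, 6}, s ≤ k}:
g(0) = mex{} = 0
g(1) = mex{} = 0
g(2) = mex{} = 0
g(3) = mex{0} = 1
g(4) = mex{0} = 1
g(5) = mex{0} = 1
g(6) = mex{0,1} = 2
g(7) = mex{0,1} = 2
g(8) = mex{0,1} = 2
g(9) = mex{1,2} = 0
g(10) = mex{1,2} = 0
So g(10) = 0.
By the Sprague-Grundy theorem, the Grundy value of a sum of independent games is the XOR of the component values.
Combined value = 4 XOR 0 = 4.

4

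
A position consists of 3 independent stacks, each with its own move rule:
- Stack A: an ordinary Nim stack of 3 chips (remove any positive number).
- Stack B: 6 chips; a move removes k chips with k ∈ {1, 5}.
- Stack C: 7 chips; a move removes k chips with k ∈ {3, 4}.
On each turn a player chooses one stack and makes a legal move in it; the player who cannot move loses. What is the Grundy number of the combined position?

3

Stack A is a plain Nim stack of size 3, so its Grundy value is 3.
Grundy values for stack B (subtraction set {1, 5}):
g(0) = mex{} = 0
g(1) = mex{0} = 1
g(2) = mex{1} = 0
g(3) = mex{0} = 1
g(4) = mex{1} = 0
g(5) = mex{0} = 1
g(6) = mex{1} = 0
So g(6) = 0.
Build the Grundy sequence for stack C with g(k) = mex{g(k−s) : s ∈ {3, 4}, s ≤ k}:
g(0) = mex{} = 0
g(1) = mex{} = 0
g(2) = mex{} = 0
g(3) = mex{0} = 1
g(4) = mex{0} = 1
g(5) = mex{0} = 1
g(6) = mex{0,1} = 2
g(7) = mex{1} = 0
So g(7) = 0.
By the Sprague-Grundy theorem, the Grundy value of a sum of independent games is the XOR of the component values.
Combined value = 3 XOR 0 XOR 0 = 3.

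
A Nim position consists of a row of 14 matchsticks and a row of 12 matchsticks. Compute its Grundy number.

Nim-sum: 14 XOR 12 = 2.

2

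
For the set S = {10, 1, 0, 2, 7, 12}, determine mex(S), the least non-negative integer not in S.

3

The values 0, 1, 2 are all present; 3 is the first non-negative integer missing from the set.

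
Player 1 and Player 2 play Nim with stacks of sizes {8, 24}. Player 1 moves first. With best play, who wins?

Player 1 wins

Nim-sum: 8 ⊕ 24 = 16.
The nim-sum is 16 ≠ 0, so this is an N-position: the player to move can win; Player 1 has a winning move.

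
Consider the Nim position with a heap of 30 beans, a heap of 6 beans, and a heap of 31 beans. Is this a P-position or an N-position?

Nim-sum: 30 XOR 6 XOR 31 = 7.
The nim-sum is 7 ≠ 0, so this is an N-position: the player to move can win.

N-position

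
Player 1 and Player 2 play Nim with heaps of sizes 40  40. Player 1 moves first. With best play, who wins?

Player 2 wins

Bitwise XOR of the heap sizes:
  101000  (40)
  101000  (40)
  ------
  000000  (0)
The nim-sum is 0, so this is a P-position: the player to move is in a losing position under optimal play; Player 1 is about to move from it and so loses — Player 2 wins.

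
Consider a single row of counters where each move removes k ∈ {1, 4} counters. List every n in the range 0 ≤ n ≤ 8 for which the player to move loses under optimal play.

0, 2, 5, 7

Build the Grundy sequence with g(k) = mex{g(k−s) : s ∈ {1, 4}, s ≤ k}:
g(0) = mex{} = 0
g(1) = mex{0} = 1
g(2) = mex{1} = 0
g(3) = mex{0} = 1
g(4) = mex{0,1} = 2
g(5) = mex{1,2} = 0
g(6) = mex{0} = 1
g(7) = mex{1} = 0
g(8) = mex{0,2} = 1
The P-positions (g = 0) in 0..8 are 0, 2, 5, 7.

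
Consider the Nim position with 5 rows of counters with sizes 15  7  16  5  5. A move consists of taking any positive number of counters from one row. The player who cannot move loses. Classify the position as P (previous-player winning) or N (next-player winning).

N-position

Nim-sum: 15 ^ 7 ^ 16 ^ 5 ^ 5 = 24.
The nim-sum is 24 ≠ 0, so this is an N-position: the player to move can win.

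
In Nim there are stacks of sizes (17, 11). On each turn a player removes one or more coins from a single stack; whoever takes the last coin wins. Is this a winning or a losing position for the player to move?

Winning position

Compute the nim-sum pairwise:
17 ⊕ 11 = 26
The nim-sum is 26 ≠ 0, so this is an N-position: the player to move can win.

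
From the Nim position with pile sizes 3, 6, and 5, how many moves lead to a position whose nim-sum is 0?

Compute the nim-sum pairwise:
3 ^ 6 = 5
5 ^ 5 = 0
The nim-sum is already 0, so every move leaves a nonzero nim-sum — there are no winning moves.

0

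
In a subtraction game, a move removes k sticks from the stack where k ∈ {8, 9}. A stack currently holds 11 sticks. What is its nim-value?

1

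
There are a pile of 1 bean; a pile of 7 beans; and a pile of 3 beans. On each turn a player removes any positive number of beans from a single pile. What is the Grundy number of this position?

5

Nim-sum: 1 ⊕ 7 ⊕ 3 = 5.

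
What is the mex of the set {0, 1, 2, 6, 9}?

The values 0, 1, 2 are all present; 3 is the first non-negative integer missing from the set.

3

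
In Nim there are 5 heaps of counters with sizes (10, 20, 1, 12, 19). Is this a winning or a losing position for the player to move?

Compute the nim-sum pairwise:
10 ^ 20 = 30
30 ^ 1 = 31
31 ^ 12 = 19
19 ^ 19 = 0
The nim-sum is 0, so this is a P-position: the player to move is in a losing position under optimal play.

Losing position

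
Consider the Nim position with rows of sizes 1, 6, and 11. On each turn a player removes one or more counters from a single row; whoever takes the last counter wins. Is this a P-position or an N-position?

N-position

Nim-sum: 1 ⊕ 6 ⊕ 11 = 12.
The nim-sum is 12 ≠ 0, so this is an N-position: the player to move can win.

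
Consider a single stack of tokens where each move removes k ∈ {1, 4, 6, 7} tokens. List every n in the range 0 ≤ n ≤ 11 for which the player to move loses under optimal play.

0, 2, 5, 10

Compute g(0), g(1), … for moves {1, 4, 6, 7}:
g(0) = mex{} = 0
g(1) = mex{0} = 1
g(2) = mex{1} = 0
g(3) = mex{0} = 1
g(4) = mex{0,1} = 2
g(5) = mex{1,2} = 0
g(6) = mex{0} = 1
g(7) = mex{0,1} = 2
g(8) = mex{0,1,2} = 3
g(9) = mex{0,1,3} = 2
g(10) = mex{1,2} = 0
g(11) = mex{0,2} = 1
The P-positions (g = 0) in 0..11 are 0, 2, 5, 10.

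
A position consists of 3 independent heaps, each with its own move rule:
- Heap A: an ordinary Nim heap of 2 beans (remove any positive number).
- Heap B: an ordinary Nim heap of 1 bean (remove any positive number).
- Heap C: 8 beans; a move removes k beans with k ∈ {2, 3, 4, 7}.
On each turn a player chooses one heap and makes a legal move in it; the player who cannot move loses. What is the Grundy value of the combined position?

2

Heap A is a plain Nim heap of size 2, so its Grundy value is 2.
Heap B is a plain Nim heap of size 1, so its Grundy value is 1.
Grundy values for heap C (subtraction set {2, 3, 4, 7}):
k:     0  1  2  3  4  5  6  7  8
g(k):  0  0  1  1  2  2  0  3  1
So g(8) = 1.
The value of a disjunctive sum is the nim-sum of the parts.
Combined value = 2 ⊕ 1 ⊕ 1 = 2.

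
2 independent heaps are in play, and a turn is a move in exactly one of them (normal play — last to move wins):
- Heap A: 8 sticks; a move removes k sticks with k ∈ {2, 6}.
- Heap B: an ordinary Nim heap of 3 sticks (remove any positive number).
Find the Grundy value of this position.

3

For heap A, compute g(0), g(1), … with moves {2, 6}:
k:     0  1  2  3  4  5  6  7  8
g(k):  0  0  1  1  0  0  1  1  0
So g(8) = 0.
Heap B is a plain Nim heap of size 3, so its Grundy value is 3.
By the Sprague-Grundy theorem, the Grundy value of a sum of independent games is the XOR of the component values.
Combined value = 0 XOR 3 = 3.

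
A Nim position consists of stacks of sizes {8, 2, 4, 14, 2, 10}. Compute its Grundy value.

8

In binary:
  1000  (8)
  0010  (2)
  0100  (4)
  1110  (14)
  0010  (2)
  1010  (10)
  ----
  1000  (8)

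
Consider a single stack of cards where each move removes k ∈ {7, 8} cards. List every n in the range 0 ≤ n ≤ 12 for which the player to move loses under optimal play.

Compute g(0), g(1), … for moves {7, 8}:
g(0) = mex{} = 0
g(1) = mex{} = 0
g(2) = mex{} = 0
g(3) = mex{} = 0
g(4) = mex{} = 0
g(5) = mex{} = 0
g(6) = mex{} = 0
g(7) = mex{0} = 1
g(8) = mex{0} = 1
g(9) = mex{0} = 1
g(10) = mex{0} = 1
g(11) = mex{0} = 1
g(12) = mex{0} = 1
The P-positions (g = 0) in 0..12 are 0, 1, 2, 3, 4, 5, 6.

0, 1, 2, 3, 4, 5, 6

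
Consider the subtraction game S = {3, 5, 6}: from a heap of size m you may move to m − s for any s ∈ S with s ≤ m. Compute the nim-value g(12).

Compute g(0), g(1), … for moves {3, 5, 6}:
k:     0  1  2  3  4  5  6  7  8  9 10 11 12
g(k):  0  0  0  1  1  1  2  2  2  0  0  0  1
So g(12) = 1.

1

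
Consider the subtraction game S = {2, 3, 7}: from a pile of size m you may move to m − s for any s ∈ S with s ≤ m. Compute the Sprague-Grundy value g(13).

1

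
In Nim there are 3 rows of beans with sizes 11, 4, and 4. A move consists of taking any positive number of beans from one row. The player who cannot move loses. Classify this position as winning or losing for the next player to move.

Winning position

Nim-sum: 11 XOR 4 XOR 4 = 11.
The nim-sum is 11 ≠ 0, so this is an N-position: the player to move can win.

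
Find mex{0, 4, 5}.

0 is in the set but 1 is not, so the mex is 1.

1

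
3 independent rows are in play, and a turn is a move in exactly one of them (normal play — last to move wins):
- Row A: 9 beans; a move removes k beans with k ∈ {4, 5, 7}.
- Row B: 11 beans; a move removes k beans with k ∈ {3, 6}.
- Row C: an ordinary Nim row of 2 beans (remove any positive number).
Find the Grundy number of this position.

0

Build the Grundy sequence for row A with g(k) = mex{g(k−s) : s ∈ {4, 5, 7}, s ≤ k}:
g(0) = mex{} = 0
g(1) = mex{} = 0
g(2) = mex{} = 0
g(3) = mex{} = 0
g(4) = mex{0} = 1
g(5) = mex{0} = 1
g(6) = mex{0} = 1
g(7) = mex{0} = 1
g(8) = mex{0,1} = 2
g(9) = mex{0,1} = 2
So g(9) = 2.
For row B, compute g(0), g(1), … with moves {3, 6}:
g(0) = mex{} = 0
g(1) = mex{} = 0
g(2) = mex{} = 0
g(3) = mex{0} = 1
g(4) = mex{0} = 1
g(5) = mex{0} = 1
g(6) = mex{0,1} = 2
g(7) = mex{0,1} = 2
g(8) = mex{0,1} = 2
g(9) = mex{1,2} = 0
g(10) = mex{1,2} = 0
g(11) = mex{1,2} = 0
So g(11) = 0.
Row C is a plain Nim row of size 2, so its Grundy value is 2.
By the Sprague-Grundy theorem, the Grundy value of a sum of independent games is the XOR of the component values.
Combined value = 2 XOR 0 XOR 2 = 0.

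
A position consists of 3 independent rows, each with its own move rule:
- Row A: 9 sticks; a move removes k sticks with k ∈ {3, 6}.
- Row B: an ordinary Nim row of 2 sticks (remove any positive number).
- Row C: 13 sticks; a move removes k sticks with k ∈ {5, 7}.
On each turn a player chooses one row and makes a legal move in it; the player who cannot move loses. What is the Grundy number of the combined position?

2

Build the Grundy sequence for row A with g(k) = mex{g(k−s) : s ∈ {3, 6}, s ≤ k}:
g(0) = mex{} = 0
g(1) = mex{} = 0
g(2) = mex{} = 0
g(3) = mex{0} = 1
g(4) = mex{0} = 1
g(5) = mex{0} = 1
g(6) = mex{0,1} = 2
g(7) = mex{0,1} = 2
g(8) = mex{0,1} = 2
g(9) = mex{1,2} = 0
So g(9) = 0.
Row B is a plain Nim row of size 2, so its Grundy value is 2.
For row C, compute g(0), g(1), … with moves {5, 7}:
k:     0  1  2  3  4  5  6  7  8  9 10 11 12 13
g(k):  0  0  0  0  0  1  1  1  1  1  2  2  0  0
So g(13) = 0.
By the Sprague-Grundy theorem, the Grundy value of a sum of independent games is the XOR of the component values.
Combined value = 0 XOR 2 XOR 0 = 2.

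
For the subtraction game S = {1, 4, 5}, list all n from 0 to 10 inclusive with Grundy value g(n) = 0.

0, 2, 8, 10

Compute g(0), g(1), … for moves {1, 4, 5}:
k:     0  1  2  3  4  5  6  7  8  9 10
g(k):  0  1  0  1  2  3  2  3  0  1  0
The P-positions (g = 0) in 0..10 are 0, 2, 8, 10.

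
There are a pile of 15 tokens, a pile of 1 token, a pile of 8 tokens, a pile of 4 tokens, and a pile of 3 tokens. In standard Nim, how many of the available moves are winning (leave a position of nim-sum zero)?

Bitwise XOR of the heap sizes:
  1111  (15)
  0001  (1)
  1000  (8)
  0100  (4)
  0011  (3)
  ----
  0001  (1)
The overall nim-sum is X = 1. A pile of size p has a winning move iff p XOR X < p (reduce it to p XOR X).
  15: 15 XOR 1 = 14 < 15 — winning move (to 14).
  1: 1 XOR 1 = 0 < 1 — winning move (to 0).
  8: 8 XOR 1 = 9 ≥ 8 — no move.
  4: 4 XOR 1 = 5 ≥ 4 — no move.
  3: 3 XOR 1 = 2 < 3 — winning move (to 2).
That gives 3 winning moves.

3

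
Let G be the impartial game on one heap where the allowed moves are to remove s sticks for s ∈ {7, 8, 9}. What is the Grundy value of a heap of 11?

1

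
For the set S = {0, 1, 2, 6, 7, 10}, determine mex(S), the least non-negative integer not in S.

3

The values 0, 1, 2 are all present; 3 is the first non-negative integer missing from the set.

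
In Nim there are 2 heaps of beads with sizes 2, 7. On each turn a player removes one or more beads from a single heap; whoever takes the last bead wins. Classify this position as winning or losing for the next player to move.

Winning position

Compute the nim-sum pairwise:
2 XOR 7 = 5
The nim-sum is 5 ≠ 0, so this is an N-position: the player to move can win.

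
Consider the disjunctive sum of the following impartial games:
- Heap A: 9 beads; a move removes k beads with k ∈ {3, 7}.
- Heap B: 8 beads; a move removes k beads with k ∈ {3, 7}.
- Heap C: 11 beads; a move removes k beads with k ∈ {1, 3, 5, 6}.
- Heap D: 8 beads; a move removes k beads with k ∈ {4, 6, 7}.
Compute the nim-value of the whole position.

1

Grundy values for heap A (subtraction set {3, 7}):
g(0) = mex{} = 0
g(1) = mex{} = 0
g(2) = mex{} = 0
g(3) = mex{0} = 1
g(4) = mex{0} = 1
g(5) = mex{0} = 1
g(6) = mex{1} = 0
g(7) = mex{0,1} = 2
g(8) = mex{0,1} = 2
g(9) = mex{0} = 1
So g(9) = 1.
Build the Grundy sequence for heap B with g(k) = mex{g(k−s) : s ∈ {3, 7}, s ≤ k}:
k:     0  1  2  3  4  5  6  7  8
g(k):  0  0  0  1  1  1  0  2  2
So g(8) = 2.
For heap C, compute g(0), g(1), … with moves {1, 3, 5, 6}:
k:     0  1  2  3  4  5  6  7  8  9 10 11
g(k):  0  1  0  1  0  1  2  3  2  3  2  0
So g(11) = 0.
Grundy values for heap D (subtraction set {4, 6, 7}):
g(0) = mex{} = 0
g(1) = mex{} = 0
g(2) = mex{} = 0
g(3) = mex{} = 0
g(4) = mex{0} = 1
g(5) = mex{0} = 1
g(6) = mex{0} = 1
g(7) = mex{0} = 1
g(8) = mex{0,1} = 2
So g(8) = 2.
The value of a disjunctive sum is the nim-sum of the parts.
Combined value = 1 XOR 2 XOR 0 XOR 2 = 1.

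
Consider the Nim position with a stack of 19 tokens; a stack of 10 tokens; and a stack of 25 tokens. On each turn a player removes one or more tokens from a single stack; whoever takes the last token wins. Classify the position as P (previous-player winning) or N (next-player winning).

P-position

Nim-sum: 19 ⊕ 10 ⊕ 25 = 0.
The nim-sum is 0, so this is a P-position: the player to move is in a losing position under optimal play.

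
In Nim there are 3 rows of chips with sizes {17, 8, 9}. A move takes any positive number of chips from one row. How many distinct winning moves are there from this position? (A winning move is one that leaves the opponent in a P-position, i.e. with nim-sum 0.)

1

Compute the nim-sum pairwise:
17 XOR 8 = 25
25 XOR 9 = 16
The overall nim-sum is X = 16. A row of size p has a winning move iff p XOR X < p (reduce it to p XOR X).
  17: 17 XOR 16 = 1 < 17 — winning move (to 1).
  8: 8 XOR 16 = 24 ≥ 8 — no move.
  9: 9 XOR 16 = 25 ≥ 9 — no move.
That gives 1 winning move.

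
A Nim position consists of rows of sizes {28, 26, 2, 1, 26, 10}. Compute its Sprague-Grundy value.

Compute the nim-sum pairwise:
28 ^ 26 = 6
6 ^ 2 = 4
4 ^ 1 = 5
5 ^ 26 = 31
31 ^ 10 = 21

21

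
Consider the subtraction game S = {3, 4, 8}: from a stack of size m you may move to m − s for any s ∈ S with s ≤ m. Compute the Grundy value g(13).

Grundy values for subtraction set {3, 4, 8}:
k:     0  1  2  3  4  5  6  7  8  9 10 11 12 13
g(k):  0  0  0  1  1  1  2  0  2  3  1  3  0  0
So g(13) = 0.

0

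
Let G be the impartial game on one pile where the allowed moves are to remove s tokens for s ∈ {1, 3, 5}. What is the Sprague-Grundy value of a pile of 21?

1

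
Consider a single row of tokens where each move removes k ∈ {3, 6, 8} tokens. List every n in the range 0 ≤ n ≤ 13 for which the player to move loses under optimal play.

0, 1, 2, 11, 12, 13

Grundy values for subtraction set {3, 6, 8}:
g(0) = mex{} = 0
g(1) = mex{} = 0
g(2) = mex{} = 0
g(3) = mex{0} = 1
g(4) = mex{0} = 1
g(5) = mex{0} = 1
g(6) = mex{0,1} = 2
g(7) = mex{0,1} = 2
g(8) = mex{0,1} = 2
g(9) = mex{0,1,2} = 3
g(10) = mex{0,1,2} = 3
g(11) = mex{1,2} = 0
g(12) = mex{1,2,3} = 0
g(13) = mex{1,2,3} = 0
The P-positions (g = 0) in 0..13 are 0, 1, 2, 11, 12, 13.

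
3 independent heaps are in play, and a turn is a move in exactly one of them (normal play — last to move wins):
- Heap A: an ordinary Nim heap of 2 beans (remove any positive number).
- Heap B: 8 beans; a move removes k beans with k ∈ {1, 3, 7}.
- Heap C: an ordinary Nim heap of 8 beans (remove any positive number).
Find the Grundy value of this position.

10

Heap A is a plain Nim heap of size 2, so its Grundy value is 2.
Grundy values for heap B (subtraction set {1, 3, 7}):
k:     0  1  2  3  4  5  6  7  8
g(k):  0  1  0  1  0  1  0  1  0
So g(8) = 0.
Heap C is a plain Nim heap of size 8, so its Grundy value is 8.
The value of a disjunctive sum is the nim-sum of the parts.
Combined value = 2 XOR 0 XOR 8 = 10.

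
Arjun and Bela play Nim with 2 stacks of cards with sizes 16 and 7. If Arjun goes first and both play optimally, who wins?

Arjun wins

Compute the nim-sum pairwise:
16 ^ 7 = 23
The nim-sum is 23 ≠ 0, so this is an N-position: the player to move can win; Arjun has a winning move.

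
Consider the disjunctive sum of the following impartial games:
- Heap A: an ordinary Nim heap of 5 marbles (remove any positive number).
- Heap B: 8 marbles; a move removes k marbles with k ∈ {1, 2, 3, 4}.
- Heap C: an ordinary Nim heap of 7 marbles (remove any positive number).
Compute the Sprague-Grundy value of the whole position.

1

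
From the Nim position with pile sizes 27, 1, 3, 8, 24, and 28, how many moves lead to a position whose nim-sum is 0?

3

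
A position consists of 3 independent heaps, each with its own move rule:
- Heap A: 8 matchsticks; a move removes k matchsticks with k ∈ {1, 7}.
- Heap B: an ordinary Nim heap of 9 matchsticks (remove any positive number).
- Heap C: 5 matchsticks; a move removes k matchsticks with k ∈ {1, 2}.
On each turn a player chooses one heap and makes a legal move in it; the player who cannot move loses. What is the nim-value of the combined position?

11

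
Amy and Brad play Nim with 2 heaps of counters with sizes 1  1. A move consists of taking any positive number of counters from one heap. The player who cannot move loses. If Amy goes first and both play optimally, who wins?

Brad wins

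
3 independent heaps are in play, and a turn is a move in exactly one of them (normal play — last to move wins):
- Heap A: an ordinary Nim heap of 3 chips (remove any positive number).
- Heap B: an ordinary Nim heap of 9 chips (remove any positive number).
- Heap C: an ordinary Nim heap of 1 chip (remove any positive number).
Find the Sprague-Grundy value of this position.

Heap A is a plain Nim heap of size 3, so its Grundy value is 3.
Heap B is a plain Nim heap of size 9, so its Grundy value is 9.
Heap C is a plain Nim heap of size 1, so its Grundy value is 1.
The value of a disjunctive sum is the nim-sum of the parts.
Combined value = 3 XOR 9 XOR 1 = 11.

11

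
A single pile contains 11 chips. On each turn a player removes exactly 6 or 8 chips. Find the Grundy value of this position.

Build the Grundy sequence with g(k) = mex{g(k−s) : s ∈ {6, 8}, s ≤ k}:
k:     0  1  2  3  4  5  6  7  8  9 10 11
g(k):  0  0  0  0  0  0  1  1  1  1  1  1
So g(11) = 1.

1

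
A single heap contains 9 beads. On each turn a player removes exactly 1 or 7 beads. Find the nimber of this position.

Build the Grundy sequence with g(k) = mex{g(k−s) : s ∈ {1, 7}, s ≤ k}:
g(0) = mex{} = 0
g(1) = mex{0} = 1
g(2) = mex{1} = 0
g(3) = mex{0} = 1
g(4) = mex{1} = 0
g(5) = mex{0} = 1
g(6) = mex{1} = 0
g(7) = mex{0} = 1
g(8) = mex{1} = 0
g(9) = mex{0} = 1
So g(9) = 1.

1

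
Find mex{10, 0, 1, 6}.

2

The values 0, 1 are all present; 2 is the first non-negative integer missing from the set.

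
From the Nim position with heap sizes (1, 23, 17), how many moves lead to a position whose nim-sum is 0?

Compute the nim-sum pairwise:
1 XOR 23 = 22
22 XOR 17 = 7
The overall nim-sum is X = 7. A heap of size p has a winning move iff p XOR X < p (reduce it to p XOR X).
  1: 1 XOR 7 = 6 ≥ 1 — no move.
  23: 23 XOR 7 = 16 < 23 — winning move (to 16).
  17: 17 XOR 7 = 22 ≥ 17 — no move.
That gives 1 winning move.

1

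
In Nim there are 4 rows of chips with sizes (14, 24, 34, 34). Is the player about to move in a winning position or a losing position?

Compute the nim-sum pairwise:
14 ⊕ 24 = 22
22 ⊕ 34 = 52
52 ⊕ 34 = 22
The nim-sum is 22 ≠ 0, so this is an N-position: the player to move can win.

Winning position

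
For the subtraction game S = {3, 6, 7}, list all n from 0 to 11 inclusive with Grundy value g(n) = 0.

0, 1, 2, 10, 11

Grundy values for subtraction set {3, 6, 7}:
g(0) = mex{} = 0
g(1) = mex{} = 0
g(2) = mex{} = 0
g(3) = mex{0} = 1
g(4) = mex{0} = 1
g(5) = mex{0} = 1
g(6) = mex{0,1} = 2
g(7) = mex{0,1} = 2
g(8) = mex{0,1} = 2
g(9) = mex{0,1,2} = 3
g(10) = mex{1,2} = 0
g(11) = mex{1,2} = 0
The P-positions (g = 0) in 0..11 are 0, 1, 2, 10, 11.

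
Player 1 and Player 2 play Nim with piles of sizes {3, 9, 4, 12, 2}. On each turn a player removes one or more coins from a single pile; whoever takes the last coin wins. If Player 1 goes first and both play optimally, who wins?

Player 2 wins

Compute the nim-sum pairwise:
3 ⊕ 9 = 10
10 ⊕ 4 = 14
14 ⊕ 12 = 2
2 ⊕ 2 = 0
The nim-sum is 0, so this is a P-position: the player to move is in a losing position under optimal play; Player 1 is about to move from it and so loses — Player 2 wins.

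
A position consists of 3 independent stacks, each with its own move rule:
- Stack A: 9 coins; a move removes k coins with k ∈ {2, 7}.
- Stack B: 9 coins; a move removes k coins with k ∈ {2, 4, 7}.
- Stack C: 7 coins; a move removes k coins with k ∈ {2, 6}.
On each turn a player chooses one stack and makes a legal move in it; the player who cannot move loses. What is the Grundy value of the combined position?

1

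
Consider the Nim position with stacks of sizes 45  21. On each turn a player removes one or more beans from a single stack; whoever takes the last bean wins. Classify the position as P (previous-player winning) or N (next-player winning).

N-position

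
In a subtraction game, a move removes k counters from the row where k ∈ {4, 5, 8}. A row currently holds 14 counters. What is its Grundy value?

0

Build the Grundy sequence with g(k) = mex{g(k−s) : s ∈ {4, 5, 8}, s ≤ k}:
g(0) = mex{} = 0
g(1) = mex{} = 0
g(2) = mex{} = 0
g(3) = mex{} = 0
g(4) = mex{0} = 1
g(5) = mex{0} = 1
g(6) = mex{0} = 1
g(7) = mex{0} = 1
g(8) = mex{0,1} = 2
g(9) = mex{0,1} = 2
g(10) = mex{0,1} = 2
g(11) = mex{0,1} = 2
g(12) = mex{1,2} = 0
g(13) = mex{1,2} = 0
g(14) = mex{1,2} = 0
So g(14) = 0.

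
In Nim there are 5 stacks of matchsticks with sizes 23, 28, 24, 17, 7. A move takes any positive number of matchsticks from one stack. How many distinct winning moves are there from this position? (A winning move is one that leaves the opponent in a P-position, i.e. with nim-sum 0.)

Nim-sum: 23 ⊕ 28 ⊕ 24 ⊕ 17 ⊕ 7 = 5.
The overall nim-sum is X = 5. A stack of size p has a winning move iff p XOR X < p (reduce it to p XOR X).
  23: 23 XOR 5 = 18 < 23 — winning move (to 18).
  28: 28 XOR 5 = 25 < 28 — winning move (to 25).
  24: 24 XOR 5 = 29 ≥ 24 — no move.
  17: 17 XOR 5 = 20 ≥ 17 — no move.
  7: 7 XOR 5 = 2 < 7 — winning move (to 2).
That gives 3 winning moves.

3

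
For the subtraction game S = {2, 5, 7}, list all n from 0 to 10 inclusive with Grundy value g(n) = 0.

0, 1, 4, 10

Grundy values for subtraction set {2, 5, 7}:
g(0) = mex{} = 0
g(1) = mex{} = 0
g(2) = mex{0} = 1
g(3) = mex{0} = 1
g(4) = mex{1} = 0
g(5) = mex{0,1} = 2
g(6) = mex{0} = 1
g(7) = mex{0,1,2} = 3
g(8) = mex{0,1} = 2
g(9) = mex{0,1,3} = 2
g(10) = mex{1,2} = 0
The P-positions (g = 0) in 0..10 are 0, 1, 4, 10.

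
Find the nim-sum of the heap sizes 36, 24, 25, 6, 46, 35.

46

Nim-sum: 36 ^ 24 ^ 25 ^ 6 ^ 46 ^ 35 = 46.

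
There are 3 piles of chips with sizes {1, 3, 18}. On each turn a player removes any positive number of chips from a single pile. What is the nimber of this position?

16

Compute the nim-sum pairwise:
1 ^ 3 = 2
2 ^ 18 = 16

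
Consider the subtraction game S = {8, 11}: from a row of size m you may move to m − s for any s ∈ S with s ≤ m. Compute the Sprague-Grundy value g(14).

1

Build the Grundy sequence with g(k) = mex{g(k−s) : s ∈ {8, 11}, s ≤ k}:
g(0) = mex{} = 0
g(1) = mex{} = 0
g(2) = mex{} = 0
g(3) = mex{} = 0
g(4) = mex{} = 0
g(5) = mex{} = 0
g(6) = mex{} = 0
g(7) = mex{} = 0
g(8) = mex{0} = 1
g(9) = mex{0} = 1
g(10) = mex{0} = 1
g(11) = mex{0} = 1
g(12) = mex{0} = 1
g(13) = mex{0} = 1
g(14) = mex{0} = 1
So g(14) = 1.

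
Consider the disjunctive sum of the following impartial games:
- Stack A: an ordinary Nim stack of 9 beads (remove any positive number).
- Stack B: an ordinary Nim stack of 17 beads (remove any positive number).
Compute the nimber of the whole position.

Stack A is a plain Nim stack of size 9, so its Grundy value is 9.
Stack B is a plain Nim stack of size 17, so its Grundy value is 17.
The value of a disjunctive sum is the nim-sum of the parts.
Combined value = 9 XOR 17 = 24.

24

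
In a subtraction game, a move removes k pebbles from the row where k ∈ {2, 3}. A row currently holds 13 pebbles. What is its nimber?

Compute g(0), g(1), … for moves {2, 3}:
k:     0  1  2  3  4  5  6  7  8  9 10 11 12 13
g(k):  0  0  1  1  2  0  0  1  1  2  0  0  1  1
So g(13) = 1.

1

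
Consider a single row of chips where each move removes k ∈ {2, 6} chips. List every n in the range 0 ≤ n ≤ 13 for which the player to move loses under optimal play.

0, 1, 4, 5, 8, 9, 12, 13

Grundy values for subtraction set {2, 6}:
k:     0  1  2  3  4  5  6  7  8  9 10 11 12 13
g(k):  0  0  1  1  0  0  1  1  0  0  1  1  0  0
The P-positions (g = 0) in 0..13 are 0, 1, 4, 5, 8, 9, 12, 13.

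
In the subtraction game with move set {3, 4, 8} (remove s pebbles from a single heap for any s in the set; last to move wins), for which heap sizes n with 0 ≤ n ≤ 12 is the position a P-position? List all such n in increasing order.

Grundy values for subtraction set {3, 4, 8}:
g(0) = mex{} = 0
g(1) = mex{} = 0
g(2) = mex{} = 0
g(3) = mex{0} = 1
g(4) = mex{0} = 1
g(5) = mex{0} = 1
g(6) = mex{0,1} = 2
g(7) = mex{1} = 0
g(8) = mex{0,1} = 2
g(9) = mex{0,1,2} = 3
g(10) = mex{0,2} = 1
g(11) = mex{0,1,2} = 3
g(12) = mex{1,2,3} = 0
The P-positions (g = 0) in 0..12 are 0, 1, 2, 7, 12.

0, 1, 2, 7, 12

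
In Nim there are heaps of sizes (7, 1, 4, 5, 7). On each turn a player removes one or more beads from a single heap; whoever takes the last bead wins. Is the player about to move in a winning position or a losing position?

Compute the nim-sum pairwise:
7 ⊕ 1 = 6
6 ⊕ 4 = 2
2 ⊕ 5 = 7
7 ⊕ 7 = 0
The nim-sum is 0, so this is a P-position: the player to move is in a losing position under optimal play.

Losing position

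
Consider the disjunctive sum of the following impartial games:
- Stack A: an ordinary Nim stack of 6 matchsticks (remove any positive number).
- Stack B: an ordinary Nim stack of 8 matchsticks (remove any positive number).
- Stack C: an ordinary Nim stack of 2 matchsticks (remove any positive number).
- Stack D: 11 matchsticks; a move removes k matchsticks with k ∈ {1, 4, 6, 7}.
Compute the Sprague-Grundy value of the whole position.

Stack A is a plain Nim stack of size 6, so its Grundy value is 6.
Stack B is a plain Nim stack of size 8, so its Grundy value is 8.
Stack C is a plain Nim stack of size 2, so its Grundy value is 2.
Grundy values for stack D (subtraction set {1, 4, 6, 7}):
k:     0  1  2  3  4  5  6  7  8  9 10 11
g(k):  0  1  0  1  2  0  1  2  3  2  0  1
So g(11) = 1.
By the Sprague-Grundy theorem, the Grundy value of a sum of independent games is the XOR of the component values.
Combined value = 6 XOR 8 XOR 2 XOR 1 = 13.

13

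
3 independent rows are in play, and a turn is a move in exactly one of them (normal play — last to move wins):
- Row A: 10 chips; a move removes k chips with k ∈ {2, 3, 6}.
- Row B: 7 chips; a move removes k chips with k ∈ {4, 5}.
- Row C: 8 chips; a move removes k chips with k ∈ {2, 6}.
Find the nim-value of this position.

Build the Grundy sequence for row A with g(k) = mex{g(k−s) : s ∈ {2, 3, 6}, s ≤ k}:
g(0) = mex{} = 0
g(1) = mex{} = 0
g(2) = mex{0} = 1
g(3) = mex{0} = 1
g(4) = mex{0,1} = 2
g(5) = mex{1} = 0
g(6) = mex{0,1,2} = 3
g(7) = mex{0,2} = 1
g(8) = mex{0,1,3} = 2
g(9) = mex{1,3} = 0
g(10) = mex{1,2} = 0
So g(10) = 0.
For row B, compute g(0), g(1), … with moves {4, 5}:
g(0) = mex{} = 0
g(1) = mex{} = 0
g(2) = mex{} = 0
g(3) = mex{} = 0
g(4) = mex{0} = 1
g(5) = mex{0} = 1
g(6) = mex{0} = 1
g(7) = mex{0} = 1
So g(7) = 1.
For row C, compute g(0), g(1), … with moves {2, 6}:
k:     0  1  2  3  4  5  6  7  8
g(k):  0  0  1  1  0  0  1  1  0
So g(8) = 0.
By the Sprague-Grundy theorem, the Grundy value of a sum of independent games is the XOR of the component values.
Combined value = 0 XOR 1 XOR 0 = 1.

1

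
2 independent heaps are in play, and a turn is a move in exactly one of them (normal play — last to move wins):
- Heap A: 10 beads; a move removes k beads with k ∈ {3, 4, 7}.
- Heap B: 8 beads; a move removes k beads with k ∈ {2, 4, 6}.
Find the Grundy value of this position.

0

Grundy values for heap A (subtraction set {3, 4, 7}):
k:     0  1  2  3  4  5  6  7  8  9 10
g(k):  0  0  0  1  1  1  2  2  2  3  0
So g(10) = 0.
Grundy values for heap B (subtraction set {2, 4, 6}):
k:     0  1  2  3  4  5  6  7  8
g(k):  0  0  1  1  2  2  3  3  0
So g(8) = 0.
By the Sprague-Grundy theorem, the Grundy value of a sum of independent games is the XOR of the component values.
Combined value = 0 ⊕ 0 = 0.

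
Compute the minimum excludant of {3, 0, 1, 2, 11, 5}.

4

The values 0, 1, 2, 3 are all present; 4 is the first non-negative integer missing from the set.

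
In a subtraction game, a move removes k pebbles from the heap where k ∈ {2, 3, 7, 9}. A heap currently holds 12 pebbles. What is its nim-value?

3

Compute g(0), g(1), … for moves {2, 3, 7, 9}:
g(0) = mex{} = 0
g(1) = mex{} = 0
g(2) = mex{0} = 1
g(3) = mex{0} = 1
g(4) = mex{0,1} = 2
g(5) = mex{1} = 0
g(6) = mex{1,2} = 0
g(7) = mex{0,2} = 1
g(8) = mex{0} = 1
g(9) = mex{0,1} = 2
g(10) = mex{0,1} = 2
g(11) = mex{1,2} = 0
g(12) = mex{0,1,2} = 3
So g(12) = 3.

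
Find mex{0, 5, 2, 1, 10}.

The values 0, 1, 2 are all present; 3 is the first non-negative integer missing from the set.

3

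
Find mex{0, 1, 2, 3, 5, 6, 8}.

4

The values 0, 1, 2, 3 are all present; 4 is the first non-negative integer missing from the set.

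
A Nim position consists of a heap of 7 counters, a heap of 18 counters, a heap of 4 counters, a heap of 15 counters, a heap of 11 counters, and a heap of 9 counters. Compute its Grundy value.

Compute the nim-sum pairwise:
7 ^ 18 = 21
21 ^ 4 = 17
17 ^ 15 = 30
30 ^ 11 = 21
21 ^ 9 = 28

28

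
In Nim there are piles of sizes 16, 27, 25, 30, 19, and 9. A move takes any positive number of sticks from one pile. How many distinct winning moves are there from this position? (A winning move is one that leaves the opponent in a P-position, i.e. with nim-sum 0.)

5

In binary:
  10000  (16)
  11011  (27)
  11001  (25)
  11110  (30)
  10011  (19)
  01001  (9)
  -----
  10110  (22)
The overall nim-sum is X = 22. A pile of size p has a winning move iff p XOR X < p (reduce it to p XOR X).
  16: 16 XOR 22 = 6 < 16 — winning move (to 6).
  27: 27 XOR 22 = 13 < 27 — winning move (to 13).
  25: 25 XOR 22 = 15 < 25 — winning move (to 15).
  30: 30 XOR 22 = 8 < 30 — winning move (to 8).
  19: 19 XOR 22 = 5 < 19 — winning move (to 5).
  9: 9 XOR 22 = 31 ≥ 9 — no move.
That gives 5 winning moves.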